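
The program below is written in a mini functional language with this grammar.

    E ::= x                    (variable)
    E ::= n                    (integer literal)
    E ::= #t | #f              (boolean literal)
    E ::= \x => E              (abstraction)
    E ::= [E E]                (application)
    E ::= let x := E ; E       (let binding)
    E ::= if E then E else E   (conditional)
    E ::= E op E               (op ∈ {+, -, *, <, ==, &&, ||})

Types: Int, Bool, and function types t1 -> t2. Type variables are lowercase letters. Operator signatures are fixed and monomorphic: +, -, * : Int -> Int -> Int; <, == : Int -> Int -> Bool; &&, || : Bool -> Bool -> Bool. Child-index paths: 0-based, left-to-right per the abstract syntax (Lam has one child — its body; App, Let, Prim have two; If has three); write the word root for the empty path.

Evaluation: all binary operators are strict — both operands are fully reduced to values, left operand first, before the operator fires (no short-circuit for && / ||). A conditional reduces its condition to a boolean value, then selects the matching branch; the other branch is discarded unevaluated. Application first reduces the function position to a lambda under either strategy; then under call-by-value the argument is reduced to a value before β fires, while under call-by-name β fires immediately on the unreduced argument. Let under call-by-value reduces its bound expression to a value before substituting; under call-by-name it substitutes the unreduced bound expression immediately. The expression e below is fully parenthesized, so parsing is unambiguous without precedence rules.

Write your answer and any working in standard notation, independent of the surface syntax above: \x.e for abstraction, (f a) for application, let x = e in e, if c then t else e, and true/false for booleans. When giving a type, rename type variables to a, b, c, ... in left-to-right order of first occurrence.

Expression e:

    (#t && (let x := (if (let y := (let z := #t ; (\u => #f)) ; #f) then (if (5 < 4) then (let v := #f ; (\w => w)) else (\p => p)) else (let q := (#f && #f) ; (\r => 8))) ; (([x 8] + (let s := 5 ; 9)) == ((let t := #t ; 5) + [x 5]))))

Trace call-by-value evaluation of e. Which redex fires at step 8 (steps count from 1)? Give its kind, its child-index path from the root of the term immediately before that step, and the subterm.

Working:
step 0: (true && (let x = (if (let y = (let z = true in (\u.false)) in false) then (if (5 < 4) then (let v = false in (\w.w)) else (\p.p)) else (let q = (false && false) in (\r.8))) in (((x 8) + (let s = 5 in 9)) == ((let t = true in 5) + (x 5)))))
step 1: [let@1.0.0.0] (true && (let x = (if (let y = (\u.false) in false) then (if (5 < 4) then (let v = false in (\w.w)) else (\p.p)) else (let q = (false && false) in (\r.8))) in (((x 8) + (let s = 5 in 9)) == ((let t = true in 5) + (x 5)))))
step 2: [let@1.0.0] (true && (let x = (if false then (if (5 < 4) then (let v = false in (\w.w)) else (\p.p)) else (let q = (false && false) in (\r.8))) in (((x 8) + (let s = 5 in 9)) == ((let t = true in 5) + (x 5)))))
step 3: [if@1.0] (true && (let x = (let q = (false && false) in (\r.8)) in (((x 8) + (let s = 5 in 9)) == ((let t = true in 5) + (x 5)))))
step 4: [delta@1.0.0] (true && (let x = (let q = false in (\r.8)) in (((x 8) + (let s = 5 in 9)) == ((let t = true in 5) + (x 5)))))
step 5: [let@1.0] (true && (let x = (\r.8) in (((x 8) + (let s = 5 in 9)) == ((let t = true in 5) + (x 5)))))
step 6: [let@1] (true && ((((\r.8) 8) + (let s = 5 in 9)) == ((let t = true in 5) + ((\r.8) 5))))
step 7: [beta@1.0.0] (true && ((8 + (let s = 5 in 9)) == ((let t = true in 5) + ((\r.8) 5))))
step 8: [let@1.0.1] (true && ((8 + 9) == ((let t = true in 5) + ((\r.8) 5))))

Answer: let at 1.0.1 : (let s = 5 in 9)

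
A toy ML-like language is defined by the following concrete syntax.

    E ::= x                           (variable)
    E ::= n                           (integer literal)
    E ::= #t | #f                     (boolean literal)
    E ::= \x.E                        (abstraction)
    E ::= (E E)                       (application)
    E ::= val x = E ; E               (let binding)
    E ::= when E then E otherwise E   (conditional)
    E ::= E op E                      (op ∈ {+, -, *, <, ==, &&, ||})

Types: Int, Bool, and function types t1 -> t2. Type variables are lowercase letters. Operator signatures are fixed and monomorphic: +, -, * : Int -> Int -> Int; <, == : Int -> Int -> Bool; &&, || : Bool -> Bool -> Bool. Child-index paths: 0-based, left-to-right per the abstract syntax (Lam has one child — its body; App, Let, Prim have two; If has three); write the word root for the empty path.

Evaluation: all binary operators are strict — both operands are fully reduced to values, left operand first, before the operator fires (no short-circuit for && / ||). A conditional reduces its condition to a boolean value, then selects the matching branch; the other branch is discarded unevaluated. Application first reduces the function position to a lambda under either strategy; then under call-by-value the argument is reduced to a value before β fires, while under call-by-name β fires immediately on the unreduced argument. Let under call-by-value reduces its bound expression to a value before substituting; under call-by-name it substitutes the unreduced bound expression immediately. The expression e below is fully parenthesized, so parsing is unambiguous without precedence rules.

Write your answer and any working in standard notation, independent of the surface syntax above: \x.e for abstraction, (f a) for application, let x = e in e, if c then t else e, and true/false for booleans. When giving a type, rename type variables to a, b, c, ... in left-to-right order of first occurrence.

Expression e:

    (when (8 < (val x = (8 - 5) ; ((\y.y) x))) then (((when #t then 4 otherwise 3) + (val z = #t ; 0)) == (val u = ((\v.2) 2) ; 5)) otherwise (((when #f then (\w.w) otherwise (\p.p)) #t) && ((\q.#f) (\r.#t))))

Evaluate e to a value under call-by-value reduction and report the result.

Working:
step 0: (if (8 < (let x = (8 - 5) in ((\y.y) x))) then (((if true then 4 else 3) + (let z = true in 0)) == (let u = ((\v.2) 2) in 5)) else (((if false then (\w.w) else (\p.p)) true) && ((\q.false) (\r.true))))
step 1: [delta@0.1.0] (if (8 < (let x = 3 in ((\y.y) x))) then (((if true then 4 else 3) + (let z = true in 0)) == (let u = ((\v.2) 2) in 5)) else (((if false then (\w.w) else (\p.p)) true) && ((\q.false) (\r.true))))
step 2: [let@0.1] (if (8 < ((\y.y) 3)) then (((if true then 4 else 3) + (let z = true in 0)) == (let u = ((\v.2) 2) in 5)) else (((if false then (\w.w) else (\p.p)) true) && ((\q.false) (\r.true))))
step 3: [beta@0.1] (if (8 < 3) then (((if true then 4 else 3) + (let z = true in 0)) == (let u = ((\v.2) 2) in 5)) else (((if false then (\w.w) else (\p.p)) true) && ((\q.false) (\r.true))))
step 4: [delta@0] (if false then (((if true then 4 else 3) + (let z = true in 0)) == (let u = ((\v.2) 2) in 5)) else (((if false then (\w.w) else (\p.p)) true) && ((\q.false) (\r.true))))
step 5: [if@root] (((if false then (\w.w) else (\p.p)) true) && ((\q.false) (\r.true)))
step 6: [if@0.0] (((\p.p) true) && ((\q.false) (\r.true)))
step 7: [beta@0] (true && ((\q.false) (\r.true)))
step 8: [beta@1] (true && false)
step 9: [delta@root] false

Answer: false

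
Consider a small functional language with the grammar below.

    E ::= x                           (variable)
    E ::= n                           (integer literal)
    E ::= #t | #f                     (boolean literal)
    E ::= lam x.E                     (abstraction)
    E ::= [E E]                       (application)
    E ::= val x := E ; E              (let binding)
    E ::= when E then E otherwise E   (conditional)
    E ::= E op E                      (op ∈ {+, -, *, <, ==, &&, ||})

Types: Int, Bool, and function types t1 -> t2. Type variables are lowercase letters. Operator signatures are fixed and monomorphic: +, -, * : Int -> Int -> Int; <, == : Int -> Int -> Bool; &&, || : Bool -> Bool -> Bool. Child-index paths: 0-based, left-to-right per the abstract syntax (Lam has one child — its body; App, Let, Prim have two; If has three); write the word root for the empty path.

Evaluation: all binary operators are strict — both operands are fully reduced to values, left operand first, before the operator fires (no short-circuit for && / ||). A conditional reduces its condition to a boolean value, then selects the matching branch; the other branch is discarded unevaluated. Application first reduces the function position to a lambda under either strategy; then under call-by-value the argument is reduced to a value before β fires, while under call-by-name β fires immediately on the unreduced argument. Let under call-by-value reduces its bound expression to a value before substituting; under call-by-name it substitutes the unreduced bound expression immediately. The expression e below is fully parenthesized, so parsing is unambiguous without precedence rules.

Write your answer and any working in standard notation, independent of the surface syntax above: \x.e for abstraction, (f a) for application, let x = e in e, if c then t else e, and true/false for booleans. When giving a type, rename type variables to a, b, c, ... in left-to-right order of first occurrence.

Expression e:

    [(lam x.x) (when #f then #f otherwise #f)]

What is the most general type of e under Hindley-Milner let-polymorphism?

Derivation:
x : a
\x._ : a -> a
  unify Bool ~ Bool
  unify Bool ~ Bool
  unify a -> a ~ Bool -> b
  unify a ~ Bool
  unify Bool ~ b
_ _ : Bool

Answer: Bool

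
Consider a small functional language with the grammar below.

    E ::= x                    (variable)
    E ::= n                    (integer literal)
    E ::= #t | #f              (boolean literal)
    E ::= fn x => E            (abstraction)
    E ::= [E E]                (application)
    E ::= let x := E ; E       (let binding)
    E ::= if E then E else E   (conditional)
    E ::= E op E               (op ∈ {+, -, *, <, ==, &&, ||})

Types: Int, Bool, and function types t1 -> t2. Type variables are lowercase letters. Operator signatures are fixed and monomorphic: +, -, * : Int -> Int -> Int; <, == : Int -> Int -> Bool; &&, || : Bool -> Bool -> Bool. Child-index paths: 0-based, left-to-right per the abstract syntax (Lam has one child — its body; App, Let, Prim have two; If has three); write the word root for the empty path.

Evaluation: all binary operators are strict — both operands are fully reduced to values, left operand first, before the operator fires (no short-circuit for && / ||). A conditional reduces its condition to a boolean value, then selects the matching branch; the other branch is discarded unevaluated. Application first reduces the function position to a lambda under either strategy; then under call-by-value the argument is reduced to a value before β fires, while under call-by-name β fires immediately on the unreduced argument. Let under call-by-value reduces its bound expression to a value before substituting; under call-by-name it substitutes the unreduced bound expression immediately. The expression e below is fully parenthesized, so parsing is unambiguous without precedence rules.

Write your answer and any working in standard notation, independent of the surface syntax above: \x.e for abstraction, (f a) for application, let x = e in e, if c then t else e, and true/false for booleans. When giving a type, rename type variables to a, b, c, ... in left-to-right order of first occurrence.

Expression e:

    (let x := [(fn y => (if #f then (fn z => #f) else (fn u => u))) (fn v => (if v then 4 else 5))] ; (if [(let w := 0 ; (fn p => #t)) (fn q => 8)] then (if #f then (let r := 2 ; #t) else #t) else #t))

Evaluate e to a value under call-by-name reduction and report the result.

Derivation:
step 0: (let x = ((\y.(if false then (\z.false) else (\u.u))) (\v.(if v then 4 else 5))) in (if ((let w = 0 in (\p.true)) (\q.8)) then (if false then (let r = 2 in true) else true) else true))
step 1: [let@root] (if ((let w = 0 in (\p.true)) (\q.8)) then (if false then (let r = 2 in true) else true) else true)
step 2: [let@0.0] (if ((\p.true) (\q.8)) then (if false then (let r = 2 in true) else true) else true)
step 3: [beta@0] (if true then (if false then (let r = 2 in true) else true) else true)
step 4: [if@root] (if false then (let r = 2 in true) else true)
step 5: [if@root] true

Answer: true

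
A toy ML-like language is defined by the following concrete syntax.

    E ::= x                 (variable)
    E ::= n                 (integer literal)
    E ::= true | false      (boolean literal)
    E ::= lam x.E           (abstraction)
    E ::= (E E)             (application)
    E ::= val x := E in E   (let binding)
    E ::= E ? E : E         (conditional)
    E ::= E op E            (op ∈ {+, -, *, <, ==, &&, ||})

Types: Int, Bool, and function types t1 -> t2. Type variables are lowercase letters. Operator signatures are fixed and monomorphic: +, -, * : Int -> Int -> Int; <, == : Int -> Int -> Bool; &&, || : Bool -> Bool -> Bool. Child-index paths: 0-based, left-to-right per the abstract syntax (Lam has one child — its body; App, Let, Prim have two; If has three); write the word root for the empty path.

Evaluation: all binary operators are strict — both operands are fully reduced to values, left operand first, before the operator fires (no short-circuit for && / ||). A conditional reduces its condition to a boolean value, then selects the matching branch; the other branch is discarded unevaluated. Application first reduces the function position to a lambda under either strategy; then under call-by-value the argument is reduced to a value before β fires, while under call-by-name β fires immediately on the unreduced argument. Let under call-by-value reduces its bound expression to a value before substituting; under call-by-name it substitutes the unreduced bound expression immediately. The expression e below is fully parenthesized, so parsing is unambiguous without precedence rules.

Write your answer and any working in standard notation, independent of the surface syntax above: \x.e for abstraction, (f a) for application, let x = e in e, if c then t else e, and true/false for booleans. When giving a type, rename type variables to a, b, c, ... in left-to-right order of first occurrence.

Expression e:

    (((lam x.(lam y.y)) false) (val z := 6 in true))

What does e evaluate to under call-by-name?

Derivation:
step 0: (((\x.(\y.y)) false) (let z = 6 in true))
step 1: [beta@0] ((\y.y) (let z = 6 in true))
step 2: [beta@root] (let z = 6 in true)
step 3: [let@root] true

Answer: true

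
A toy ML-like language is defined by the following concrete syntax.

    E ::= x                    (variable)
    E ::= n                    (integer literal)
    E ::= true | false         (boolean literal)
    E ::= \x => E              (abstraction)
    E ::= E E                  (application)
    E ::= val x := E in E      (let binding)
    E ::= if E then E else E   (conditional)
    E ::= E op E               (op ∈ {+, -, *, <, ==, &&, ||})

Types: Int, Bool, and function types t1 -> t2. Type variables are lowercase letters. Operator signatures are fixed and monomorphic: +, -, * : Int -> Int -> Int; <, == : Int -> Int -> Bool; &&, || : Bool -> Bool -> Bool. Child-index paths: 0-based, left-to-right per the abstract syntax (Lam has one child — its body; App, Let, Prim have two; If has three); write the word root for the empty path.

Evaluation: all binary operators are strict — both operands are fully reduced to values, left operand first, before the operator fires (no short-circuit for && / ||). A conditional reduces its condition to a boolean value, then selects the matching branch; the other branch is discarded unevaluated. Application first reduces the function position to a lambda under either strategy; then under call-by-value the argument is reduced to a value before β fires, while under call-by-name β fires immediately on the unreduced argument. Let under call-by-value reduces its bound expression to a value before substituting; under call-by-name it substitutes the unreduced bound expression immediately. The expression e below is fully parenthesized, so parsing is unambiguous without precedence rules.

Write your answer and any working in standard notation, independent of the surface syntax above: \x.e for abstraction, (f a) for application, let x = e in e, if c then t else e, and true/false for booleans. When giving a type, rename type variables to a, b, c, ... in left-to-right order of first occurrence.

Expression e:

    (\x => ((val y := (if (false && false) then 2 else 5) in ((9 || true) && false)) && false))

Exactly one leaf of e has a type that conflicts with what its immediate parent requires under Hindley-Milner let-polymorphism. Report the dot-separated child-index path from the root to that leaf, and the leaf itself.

Working:
  unify Bool ~ Bool
  unify Bool ~ Bool
  unify Bool ~ Bool
  unify Int ~ Int
let y : Int
  unify Int ~ Bool
  FAIL: mismatch Int ~ Bool

Answer: 0.0.1.0.0 : 9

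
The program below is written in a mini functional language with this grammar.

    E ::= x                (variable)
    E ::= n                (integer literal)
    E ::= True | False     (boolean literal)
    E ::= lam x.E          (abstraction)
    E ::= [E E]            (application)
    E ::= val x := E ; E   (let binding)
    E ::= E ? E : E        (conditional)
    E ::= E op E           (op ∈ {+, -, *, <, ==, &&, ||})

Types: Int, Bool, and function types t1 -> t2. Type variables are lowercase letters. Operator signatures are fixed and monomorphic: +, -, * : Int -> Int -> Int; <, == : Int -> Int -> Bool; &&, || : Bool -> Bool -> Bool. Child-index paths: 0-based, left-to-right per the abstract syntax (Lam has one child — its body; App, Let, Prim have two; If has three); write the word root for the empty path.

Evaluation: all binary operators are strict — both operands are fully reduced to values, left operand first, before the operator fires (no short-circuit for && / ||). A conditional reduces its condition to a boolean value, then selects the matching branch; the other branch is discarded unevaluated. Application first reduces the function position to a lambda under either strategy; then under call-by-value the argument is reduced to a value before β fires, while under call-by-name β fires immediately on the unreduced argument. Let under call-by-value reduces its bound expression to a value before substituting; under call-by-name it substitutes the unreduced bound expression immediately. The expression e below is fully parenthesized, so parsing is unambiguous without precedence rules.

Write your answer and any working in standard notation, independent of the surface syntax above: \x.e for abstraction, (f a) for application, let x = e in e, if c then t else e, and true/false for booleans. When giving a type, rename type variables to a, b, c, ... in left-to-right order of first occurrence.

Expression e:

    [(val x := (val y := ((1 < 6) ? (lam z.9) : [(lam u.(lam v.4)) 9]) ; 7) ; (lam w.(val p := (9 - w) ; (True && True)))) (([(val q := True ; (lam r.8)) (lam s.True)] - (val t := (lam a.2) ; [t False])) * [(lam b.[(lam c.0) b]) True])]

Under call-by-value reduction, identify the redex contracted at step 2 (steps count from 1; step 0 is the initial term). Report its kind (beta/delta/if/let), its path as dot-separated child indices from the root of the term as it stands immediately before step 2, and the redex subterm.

Answer: if at 0.0.0 : (if true then (\z.9) else ((\u.(\v.4)) 9))

Working:
step 0: ((let x = (let y = (if (1 < 6) then (\z.9) else ((\u.(\v.4)) 9)) in 7) in (\w.(let p = (9 - w) in (true && true)))) ((((let q = true in (\r.8)) (\s.true)) - (let t = (\a.2) in (t false))) * ((\b.((\c.0) b)) true)))
step 1: [delta@0.0.0.0] ((let x = (let y = (if true then (\z.9) else ((\u.(\v.4)) 9)) in 7) in (\w.(let p = (9 - w) in (true && true)))) ((((let q = true in (\r.8)) (\s.true)) - (let t = (\a.2) in (t false))) * ((\b.((\c.0) b)) true)))
step 2: [if@0.0.0] ((let x = (let y = (\z.9) in 7) in (\w.(let p = (9 - w) in (true && true)))) ((((let q = true in (\r.8)) (\s.true)) - (let t = (\a.2) in (t false))) * ((\b.((\c.0) b)) true)))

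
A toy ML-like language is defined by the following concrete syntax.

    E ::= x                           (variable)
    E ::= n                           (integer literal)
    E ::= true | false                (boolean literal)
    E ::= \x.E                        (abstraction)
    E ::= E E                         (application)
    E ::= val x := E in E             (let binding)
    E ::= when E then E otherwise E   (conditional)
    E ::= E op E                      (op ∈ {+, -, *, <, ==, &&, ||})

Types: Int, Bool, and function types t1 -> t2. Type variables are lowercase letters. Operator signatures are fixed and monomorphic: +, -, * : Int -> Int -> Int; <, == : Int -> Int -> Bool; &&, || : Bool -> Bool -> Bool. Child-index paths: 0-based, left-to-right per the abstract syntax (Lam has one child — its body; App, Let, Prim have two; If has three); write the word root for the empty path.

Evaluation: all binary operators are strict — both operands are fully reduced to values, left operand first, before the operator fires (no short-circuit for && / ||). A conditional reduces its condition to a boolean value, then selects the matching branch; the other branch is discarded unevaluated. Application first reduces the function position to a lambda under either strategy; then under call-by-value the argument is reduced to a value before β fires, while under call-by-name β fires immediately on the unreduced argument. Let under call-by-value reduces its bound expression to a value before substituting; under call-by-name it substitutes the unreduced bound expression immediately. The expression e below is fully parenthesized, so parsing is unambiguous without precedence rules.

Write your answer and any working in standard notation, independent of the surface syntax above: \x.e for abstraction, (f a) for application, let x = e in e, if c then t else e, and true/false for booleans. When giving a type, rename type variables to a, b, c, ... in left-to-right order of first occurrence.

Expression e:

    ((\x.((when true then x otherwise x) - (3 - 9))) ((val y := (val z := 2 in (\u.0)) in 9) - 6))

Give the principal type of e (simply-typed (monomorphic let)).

Derivation:
  unify Bool ~ Bool
x : a
x : a
  unify a ~ a
  unify a ~ Int
  unify Int ~ Int
  unify Int ~ Int
  unify Int ~ Int
\x._ : Int -> Int
let z : Int
\u._ : b -> Int
let y : b -> Int
  unify Int ~ Int
  unify Int ~ Int
  unify Int -> Int ~ Int -> c
  unify Int ~ Int
  unify Int ~ c
_ _ : Int

Answer: Int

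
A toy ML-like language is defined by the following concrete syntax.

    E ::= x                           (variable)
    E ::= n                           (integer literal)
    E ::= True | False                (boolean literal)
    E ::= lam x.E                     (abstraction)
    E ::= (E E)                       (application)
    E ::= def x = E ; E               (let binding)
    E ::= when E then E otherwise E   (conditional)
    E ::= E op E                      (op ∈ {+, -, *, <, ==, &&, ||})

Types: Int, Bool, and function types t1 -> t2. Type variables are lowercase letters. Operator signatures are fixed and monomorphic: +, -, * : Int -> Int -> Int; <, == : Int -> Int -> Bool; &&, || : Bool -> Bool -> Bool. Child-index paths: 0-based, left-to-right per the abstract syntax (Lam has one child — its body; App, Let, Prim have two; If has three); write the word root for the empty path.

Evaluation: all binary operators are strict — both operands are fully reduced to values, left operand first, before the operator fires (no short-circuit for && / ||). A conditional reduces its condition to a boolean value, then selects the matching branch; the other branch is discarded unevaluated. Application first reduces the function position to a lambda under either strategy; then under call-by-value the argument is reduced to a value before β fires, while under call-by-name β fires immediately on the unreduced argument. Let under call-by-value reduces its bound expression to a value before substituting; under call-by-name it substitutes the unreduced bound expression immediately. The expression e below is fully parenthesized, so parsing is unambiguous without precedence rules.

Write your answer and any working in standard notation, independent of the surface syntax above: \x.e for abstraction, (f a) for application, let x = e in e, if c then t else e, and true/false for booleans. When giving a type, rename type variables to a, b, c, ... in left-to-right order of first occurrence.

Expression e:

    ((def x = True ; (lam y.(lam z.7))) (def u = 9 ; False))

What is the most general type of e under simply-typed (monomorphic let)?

Derivation:
let x : Bool
\z._ : b -> Int
\y._ : a -> b -> Int
let u : Int
  unify a -> b -> Int ~ Bool -> c
  unify a ~ Bool
  unify b -> Int ~ c
_ _ : b -> Int

Answer: a -> Int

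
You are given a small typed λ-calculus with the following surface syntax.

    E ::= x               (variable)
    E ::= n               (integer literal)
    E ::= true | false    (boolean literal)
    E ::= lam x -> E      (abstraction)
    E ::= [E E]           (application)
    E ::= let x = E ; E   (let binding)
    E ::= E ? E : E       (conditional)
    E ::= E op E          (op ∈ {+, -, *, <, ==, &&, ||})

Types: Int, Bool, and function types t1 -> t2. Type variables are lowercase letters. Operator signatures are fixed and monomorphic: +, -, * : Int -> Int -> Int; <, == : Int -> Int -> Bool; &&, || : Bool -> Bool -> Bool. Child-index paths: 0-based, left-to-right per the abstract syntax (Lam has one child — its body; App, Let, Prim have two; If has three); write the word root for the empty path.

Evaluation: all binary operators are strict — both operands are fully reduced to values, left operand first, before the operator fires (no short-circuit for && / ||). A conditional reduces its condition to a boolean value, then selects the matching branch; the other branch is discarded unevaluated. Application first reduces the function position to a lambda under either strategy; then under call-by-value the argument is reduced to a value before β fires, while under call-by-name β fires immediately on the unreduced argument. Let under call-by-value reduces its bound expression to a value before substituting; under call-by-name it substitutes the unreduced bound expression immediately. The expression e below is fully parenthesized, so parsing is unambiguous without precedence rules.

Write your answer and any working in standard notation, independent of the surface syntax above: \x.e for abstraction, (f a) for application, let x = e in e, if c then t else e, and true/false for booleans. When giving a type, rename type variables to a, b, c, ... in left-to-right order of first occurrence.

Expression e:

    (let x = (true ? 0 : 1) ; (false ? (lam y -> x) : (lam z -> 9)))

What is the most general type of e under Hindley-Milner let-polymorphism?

Answer: a -> Int

Trace:
  unify Bool ~ Bool
  unify Int ~ Int
let x : Int
  unify Bool ~ Bool
x : Int
\y._ : a -> Int
\z._ : b -> Int
  unify a -> Int ~ b -> Int
  unify a ~ b
  unify Int ~ Int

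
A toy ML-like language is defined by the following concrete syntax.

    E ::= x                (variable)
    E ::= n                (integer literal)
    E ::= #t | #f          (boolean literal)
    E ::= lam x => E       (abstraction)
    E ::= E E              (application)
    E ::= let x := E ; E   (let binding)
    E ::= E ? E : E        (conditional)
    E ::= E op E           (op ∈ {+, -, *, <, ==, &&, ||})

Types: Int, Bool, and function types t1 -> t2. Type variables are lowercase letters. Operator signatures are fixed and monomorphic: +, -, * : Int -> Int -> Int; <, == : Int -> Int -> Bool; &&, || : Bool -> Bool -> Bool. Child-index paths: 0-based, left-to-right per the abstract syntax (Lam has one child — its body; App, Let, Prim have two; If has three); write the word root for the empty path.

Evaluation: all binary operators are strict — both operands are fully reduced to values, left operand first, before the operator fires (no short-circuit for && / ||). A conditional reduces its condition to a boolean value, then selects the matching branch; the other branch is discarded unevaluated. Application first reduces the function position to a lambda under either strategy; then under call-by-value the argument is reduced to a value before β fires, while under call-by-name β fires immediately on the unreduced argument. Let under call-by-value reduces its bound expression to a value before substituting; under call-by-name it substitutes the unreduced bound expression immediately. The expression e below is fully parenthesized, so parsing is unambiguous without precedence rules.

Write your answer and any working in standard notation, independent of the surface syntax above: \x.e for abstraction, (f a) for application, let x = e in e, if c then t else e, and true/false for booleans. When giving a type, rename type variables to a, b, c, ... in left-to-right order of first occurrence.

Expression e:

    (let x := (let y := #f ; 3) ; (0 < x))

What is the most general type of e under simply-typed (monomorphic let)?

Derivation:
let y : Bool
let x : Int
  unify Int ~ Int
x : Int
  unify Int ~ Int

Answer: Bool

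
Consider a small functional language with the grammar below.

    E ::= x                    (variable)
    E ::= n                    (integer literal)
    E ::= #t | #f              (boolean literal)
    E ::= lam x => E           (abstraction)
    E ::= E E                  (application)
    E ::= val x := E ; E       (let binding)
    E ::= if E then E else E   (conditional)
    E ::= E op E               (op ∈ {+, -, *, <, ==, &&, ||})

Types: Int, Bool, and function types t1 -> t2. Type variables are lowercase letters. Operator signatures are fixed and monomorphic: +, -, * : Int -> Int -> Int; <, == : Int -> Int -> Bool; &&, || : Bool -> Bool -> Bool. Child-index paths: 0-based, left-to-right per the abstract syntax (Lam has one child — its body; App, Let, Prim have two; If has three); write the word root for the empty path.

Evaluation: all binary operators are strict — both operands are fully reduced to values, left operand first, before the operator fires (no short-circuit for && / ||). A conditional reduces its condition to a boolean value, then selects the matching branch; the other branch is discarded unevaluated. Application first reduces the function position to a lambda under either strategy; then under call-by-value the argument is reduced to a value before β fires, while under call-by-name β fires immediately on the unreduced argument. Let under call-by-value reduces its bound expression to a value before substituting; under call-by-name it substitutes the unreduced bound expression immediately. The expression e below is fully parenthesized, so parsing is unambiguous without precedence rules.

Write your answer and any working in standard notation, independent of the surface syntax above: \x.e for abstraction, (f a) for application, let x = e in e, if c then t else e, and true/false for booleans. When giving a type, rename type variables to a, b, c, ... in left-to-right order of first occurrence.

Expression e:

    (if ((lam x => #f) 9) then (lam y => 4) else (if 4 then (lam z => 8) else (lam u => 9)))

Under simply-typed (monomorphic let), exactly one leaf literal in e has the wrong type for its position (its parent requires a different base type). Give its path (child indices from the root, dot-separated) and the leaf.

Answer: 2.0 : 4

Working:
\x._ : a -> Bool
  unify a -> Bool ~ Int -> b
  unify a ~ Int
  unify Bool ~ b
_ _ : Bool
  unify Bool ~ Bool
\y._ : c -> Int
  unify Int ~ Bool
  FAIL: mismatch Int ~ Bool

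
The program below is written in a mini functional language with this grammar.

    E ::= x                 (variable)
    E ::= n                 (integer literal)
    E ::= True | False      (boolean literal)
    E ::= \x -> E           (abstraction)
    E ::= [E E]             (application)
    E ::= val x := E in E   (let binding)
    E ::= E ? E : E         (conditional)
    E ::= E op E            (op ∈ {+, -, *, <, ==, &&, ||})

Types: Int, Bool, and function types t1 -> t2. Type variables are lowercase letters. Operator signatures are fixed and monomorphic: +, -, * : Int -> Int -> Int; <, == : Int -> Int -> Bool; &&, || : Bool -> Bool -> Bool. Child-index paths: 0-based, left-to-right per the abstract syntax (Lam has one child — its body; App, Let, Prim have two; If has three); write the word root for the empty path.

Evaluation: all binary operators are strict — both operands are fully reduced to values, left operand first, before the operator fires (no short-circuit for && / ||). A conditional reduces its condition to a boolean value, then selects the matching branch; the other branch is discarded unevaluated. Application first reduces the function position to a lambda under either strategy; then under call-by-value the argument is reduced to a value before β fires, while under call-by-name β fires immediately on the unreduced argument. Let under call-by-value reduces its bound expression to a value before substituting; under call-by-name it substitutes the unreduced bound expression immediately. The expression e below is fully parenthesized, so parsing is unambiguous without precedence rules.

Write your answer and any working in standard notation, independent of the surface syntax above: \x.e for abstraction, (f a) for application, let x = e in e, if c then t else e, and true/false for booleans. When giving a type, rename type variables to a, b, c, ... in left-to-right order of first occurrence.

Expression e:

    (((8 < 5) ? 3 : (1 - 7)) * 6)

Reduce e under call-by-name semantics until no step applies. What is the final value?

Derivation:
step 0: ((if (8 < 5) then 3 else (1 - 7)) * 6)
step 1: [delta@0.0] ((if false then 3 else (1 - 7)) * 6)
step 2: [if@0] ((1 - 7) * 6)
step 3: [delta@0] (-6 * 6)
step 4: [delta@root] -36

Answer: -36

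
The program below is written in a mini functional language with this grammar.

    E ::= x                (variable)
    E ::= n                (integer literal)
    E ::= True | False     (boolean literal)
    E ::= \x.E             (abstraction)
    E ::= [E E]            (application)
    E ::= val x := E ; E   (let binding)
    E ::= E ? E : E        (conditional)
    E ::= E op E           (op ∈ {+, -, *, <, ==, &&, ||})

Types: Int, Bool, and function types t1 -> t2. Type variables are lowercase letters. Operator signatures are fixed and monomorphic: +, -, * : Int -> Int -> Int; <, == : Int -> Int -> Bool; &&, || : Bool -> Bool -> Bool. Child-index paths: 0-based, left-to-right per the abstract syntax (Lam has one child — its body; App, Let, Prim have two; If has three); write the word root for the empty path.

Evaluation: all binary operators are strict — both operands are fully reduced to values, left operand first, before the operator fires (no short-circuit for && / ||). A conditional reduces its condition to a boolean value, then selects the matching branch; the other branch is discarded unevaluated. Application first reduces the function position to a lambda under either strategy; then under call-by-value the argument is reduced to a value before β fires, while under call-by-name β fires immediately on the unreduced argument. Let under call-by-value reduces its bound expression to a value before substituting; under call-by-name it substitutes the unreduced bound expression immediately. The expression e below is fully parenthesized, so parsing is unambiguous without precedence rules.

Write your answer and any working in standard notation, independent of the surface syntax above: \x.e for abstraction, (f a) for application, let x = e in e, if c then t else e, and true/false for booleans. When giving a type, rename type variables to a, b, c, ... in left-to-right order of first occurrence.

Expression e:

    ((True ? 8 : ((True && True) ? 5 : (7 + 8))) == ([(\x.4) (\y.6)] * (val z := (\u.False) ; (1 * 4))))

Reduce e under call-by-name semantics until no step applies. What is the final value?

Trace:
step 0: ((if true then 8 else (if (true && true) then 5 else (7 + 8))) == (((\x.4) (\y.6)) * (let z = (\u.false) in (1 * 4))))
step 1: [if@0] (8 == (((\x.4) (\y.6)) * (let z = (\u.false) in (1 * 4))))
step 2: [beta@1.0] (8 == (4 * (let z = (\u.false) in (1 * 4))))
step 3: [let@1.1] (8 == (4 * (1 * 4)))
step 4: [delta@1.1] (8 == (4 * 4))
step 5: [delta@1] (8 == 16)
step 6: [delta@root] false

Answer: false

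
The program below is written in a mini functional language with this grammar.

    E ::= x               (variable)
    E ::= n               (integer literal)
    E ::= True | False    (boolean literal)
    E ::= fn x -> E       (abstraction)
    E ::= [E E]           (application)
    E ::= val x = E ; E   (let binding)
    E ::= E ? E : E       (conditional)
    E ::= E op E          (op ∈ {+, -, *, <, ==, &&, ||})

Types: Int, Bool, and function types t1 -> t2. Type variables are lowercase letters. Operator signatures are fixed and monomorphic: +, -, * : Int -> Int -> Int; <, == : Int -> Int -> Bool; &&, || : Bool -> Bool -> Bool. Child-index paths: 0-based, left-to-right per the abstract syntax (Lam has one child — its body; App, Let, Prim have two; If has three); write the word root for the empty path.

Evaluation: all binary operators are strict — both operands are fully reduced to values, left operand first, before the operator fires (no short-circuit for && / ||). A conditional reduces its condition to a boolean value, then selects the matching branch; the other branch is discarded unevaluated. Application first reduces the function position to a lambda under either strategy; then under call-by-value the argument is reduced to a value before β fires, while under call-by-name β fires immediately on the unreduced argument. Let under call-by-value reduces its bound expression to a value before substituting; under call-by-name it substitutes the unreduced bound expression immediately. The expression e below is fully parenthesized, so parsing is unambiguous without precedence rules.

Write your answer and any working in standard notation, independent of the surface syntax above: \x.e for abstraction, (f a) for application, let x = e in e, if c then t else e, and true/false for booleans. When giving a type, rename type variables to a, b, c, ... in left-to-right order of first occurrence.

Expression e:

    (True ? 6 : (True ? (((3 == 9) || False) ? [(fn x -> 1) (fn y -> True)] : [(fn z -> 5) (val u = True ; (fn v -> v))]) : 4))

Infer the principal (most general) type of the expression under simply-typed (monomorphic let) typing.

Answer: Int

Trace:
  unify Bool ~ Bool
  unify Bool ~ Bool
  unify Int ~ Int
  unify Int ~ Int
  unify Bool ~ Bool
  unify Bool ~ Bool
  unify Bool ~ Bool
\x._ : a -> Int
\y._ : b -> Bool
  unify a -> Int ~ (b -> Bool) -> c
  unify a ~ b -> Bool
  unify Int ~ c
_ _ : Int
\z._ : d -> Int
let u : Bool
v : e
\v._ : e -> e
  unify d -> Int ~ (e -> e) -> f
  unify d ~ e -> e
  unify Int ~ f
_ _ : Int
  unify Int ~ Int
  unify Int ~ Int
  unify Int ~ Int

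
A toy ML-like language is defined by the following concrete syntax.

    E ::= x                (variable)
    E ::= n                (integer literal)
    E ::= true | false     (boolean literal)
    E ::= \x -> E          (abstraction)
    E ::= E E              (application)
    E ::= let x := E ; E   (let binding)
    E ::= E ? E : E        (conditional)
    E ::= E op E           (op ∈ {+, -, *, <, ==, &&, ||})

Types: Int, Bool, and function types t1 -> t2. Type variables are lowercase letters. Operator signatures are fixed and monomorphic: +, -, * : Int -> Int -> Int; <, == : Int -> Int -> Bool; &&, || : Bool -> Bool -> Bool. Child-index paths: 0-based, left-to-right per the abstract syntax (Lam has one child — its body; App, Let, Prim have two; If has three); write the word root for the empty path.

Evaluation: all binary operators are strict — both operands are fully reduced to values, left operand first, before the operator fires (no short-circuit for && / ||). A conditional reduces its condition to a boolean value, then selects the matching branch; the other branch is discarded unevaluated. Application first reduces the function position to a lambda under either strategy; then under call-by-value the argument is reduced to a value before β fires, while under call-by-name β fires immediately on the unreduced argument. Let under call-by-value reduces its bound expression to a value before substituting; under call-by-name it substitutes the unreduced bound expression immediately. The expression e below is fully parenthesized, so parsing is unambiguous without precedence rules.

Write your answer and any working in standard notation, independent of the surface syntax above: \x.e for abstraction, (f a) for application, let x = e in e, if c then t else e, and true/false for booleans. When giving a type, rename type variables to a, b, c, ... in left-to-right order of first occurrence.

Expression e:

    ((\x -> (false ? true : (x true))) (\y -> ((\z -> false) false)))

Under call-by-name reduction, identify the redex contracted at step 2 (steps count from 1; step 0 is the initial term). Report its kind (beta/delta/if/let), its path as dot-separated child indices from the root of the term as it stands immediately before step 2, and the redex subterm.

Working:
step 0: ((\x.(if false then true else (x true))) (\y.((\z.false) false)))
step 1: [beta@root] (if false then true else ((\y.((\z.false) false)) true))
step 2: [if@root] ((\y.((\z.false) false)) true)

Answer: if at root : (if false then true else ((\y.((\z.false) false)) true))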